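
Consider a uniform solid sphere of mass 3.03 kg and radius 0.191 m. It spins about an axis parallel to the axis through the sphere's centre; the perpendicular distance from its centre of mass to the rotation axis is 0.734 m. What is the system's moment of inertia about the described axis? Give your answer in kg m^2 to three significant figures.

I_cm = (2/5)MR² = (2/5)(3.03)(0.191)² = 0.044215 kg m^2; centre at d = 0.734 m, so I = I_cm + Md² gives I = 0.044215 + (3.03)(0.734)² = 1.6766 kg m^2.

1.68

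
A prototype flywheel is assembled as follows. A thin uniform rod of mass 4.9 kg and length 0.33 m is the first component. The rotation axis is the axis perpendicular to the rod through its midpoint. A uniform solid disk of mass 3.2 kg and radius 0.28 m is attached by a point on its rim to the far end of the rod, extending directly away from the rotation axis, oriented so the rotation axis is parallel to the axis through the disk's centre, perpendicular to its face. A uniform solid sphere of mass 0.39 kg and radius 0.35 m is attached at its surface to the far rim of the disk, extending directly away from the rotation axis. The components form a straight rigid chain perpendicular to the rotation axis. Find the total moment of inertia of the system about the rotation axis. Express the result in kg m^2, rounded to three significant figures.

1.27

Thin rod: I_cm = (1/12)ML² = (1/12)(4.9)(0.33)² = 0.044468 kg m^2; axis through the centre, so I = 0.044468 kg m^2.
Solid disk: I_cm = (1/2)MR² = (1/2)(3.2)(0.28)² = 0.12544 kg m^2; centre at d = 0.165 + 0.28 = 0.445 m, so the parallel axis theorem gives I = 0.12544 + (3.2)(0.445)² = 0.75912 kg m^2.
Solid sphere: I_cm = (2/5)MR² = (2/5)(0.39)(0.35)² = 0.01911 kg m^2; centre at d = 0.165 + 0.28 + 0.28 + 0.35 = 1.075 m, so the parallel axis theorem gives I = 0.01911 + (0.39)(1.075)² = 0.4698 kg m^2.
Total I = 0.044468 + 0.75912 + 0.4698 = 1.2734 kg m^2.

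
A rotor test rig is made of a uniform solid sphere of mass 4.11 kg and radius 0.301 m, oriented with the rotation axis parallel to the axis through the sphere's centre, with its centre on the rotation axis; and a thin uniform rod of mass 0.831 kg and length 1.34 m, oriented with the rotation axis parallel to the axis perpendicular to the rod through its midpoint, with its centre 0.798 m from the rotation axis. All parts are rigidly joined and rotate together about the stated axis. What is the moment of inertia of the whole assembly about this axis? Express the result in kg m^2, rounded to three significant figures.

Solid sphere: I_cm = (2/5)MR² = (2/5)(4.11)(0.301)² = 0.14895 kg m^2; axis through the centre, so I = 0.14895 kg m^2.
Thin rod: I_cm = (1/12)ML² = (1/12)(0.831)(1.34)² = 0.12435 kg m^2; centre at d = 0.798 m, so the parallel axis theorem gives I = 0.12435 + (0.831)(0.798)² = 0.65353 kg m^2.
Total I = 0.14895 + 0.65353 = 0.80248 kg m^2.

0.802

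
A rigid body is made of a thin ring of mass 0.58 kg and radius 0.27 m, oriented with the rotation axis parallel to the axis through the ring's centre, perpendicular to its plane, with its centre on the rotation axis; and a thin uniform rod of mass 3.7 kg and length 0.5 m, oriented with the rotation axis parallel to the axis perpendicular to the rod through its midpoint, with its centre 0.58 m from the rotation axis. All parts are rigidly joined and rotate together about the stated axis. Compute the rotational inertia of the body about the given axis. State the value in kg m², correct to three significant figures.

1.36

Thin ring: I_cm = MR² = (0.58)(0.27)² = 0.042282 kg m²; axis through the centre, so I = 0.042282 kg m².
Thin rod: I_cm = (1/12)ML² = (1/12)(3.7)(0.5)² = 0.077083 kg m²; centre at d = 0.58 m, so I = I_cm + Md² gives I = 0.077083 + (3.7)(0.58)² = 1.3218 kg m².
Total I = 0.042282 + 1.3218 = 1.364 kg m².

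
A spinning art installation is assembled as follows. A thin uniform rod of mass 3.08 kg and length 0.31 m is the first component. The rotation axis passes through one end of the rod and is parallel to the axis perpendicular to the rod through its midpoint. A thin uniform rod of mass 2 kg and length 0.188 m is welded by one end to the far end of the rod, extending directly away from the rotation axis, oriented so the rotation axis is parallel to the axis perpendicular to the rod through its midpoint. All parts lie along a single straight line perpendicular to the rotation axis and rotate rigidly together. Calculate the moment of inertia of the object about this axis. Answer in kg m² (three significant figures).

Thin rod: I_cm = (1/12)ML² = (1/12)(3.08)(0.31)² = 0.024666 kg m²; centre at d = 0.155 m, so I = I_cm + Md² gives I = 0.024666 + (3.08)(0.155)² = 0.098663 kg m².
Thin rod: I_cm = (1/12)ML² = (1/12)(2)(0.188)² = 0.0058907 kg m²; centre at d = 0.155 + 0.155 + 0.094 = 0.404 m, so I = I_cm + Md² gives I = 0.0058907 + (2)(0.404)² = 0.33232 kg m².
Total I = 0.098663 + 0.33232 = 0.43099 kg m².

0.431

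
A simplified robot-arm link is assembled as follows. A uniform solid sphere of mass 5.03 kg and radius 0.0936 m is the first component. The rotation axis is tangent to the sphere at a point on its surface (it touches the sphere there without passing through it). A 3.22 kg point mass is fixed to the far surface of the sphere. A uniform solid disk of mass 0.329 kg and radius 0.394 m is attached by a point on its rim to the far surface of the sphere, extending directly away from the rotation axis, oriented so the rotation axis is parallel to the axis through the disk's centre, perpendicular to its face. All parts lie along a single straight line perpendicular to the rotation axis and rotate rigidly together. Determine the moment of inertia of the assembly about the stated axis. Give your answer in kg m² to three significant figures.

0.311

Solid sphere: I_cm = (2/5)MR² = (2/5)(5.03)(0.0936)² = 0.017627 kg m²; centre at d = 0.0936 m, so the parallel axis theorem gives I = 0.017627 + (5.03)(0.0936)² = 0.061695 kg m².
Point mass: I_cm = 0; centre at d = 0.0936 + 0.0936 = 0.1872 m, so the parallel axis theorem gives I = 0 + (3.22)(0.1872)² = 0.11284 kg m².
Solid disk: I_cm = (1/2)MR² = (1/2)(0.329)(0.394)² = 0.025536 kg m²; centre at d = 0.0936 + 0.0936 + 0.394 = 0.5812 m, so the parallel axis theorem gives I = 0.025536 + (0.329)(0.5812)² = 0.13667 kg m².
Total I = 0.061695 + 0.11284 + 0.13667 = 0.31121 kg m².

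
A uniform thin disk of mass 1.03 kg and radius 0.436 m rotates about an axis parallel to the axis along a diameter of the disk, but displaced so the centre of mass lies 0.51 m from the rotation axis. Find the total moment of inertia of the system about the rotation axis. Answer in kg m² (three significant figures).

0.317

I_cm = (1/4)MR² = (1/4)(1.03)(0.436)² = 0.04895 kg m²; centre at d = 0.51 m, so I = I_cm + Md² gives I = 0.04895 + (1.03)(0.51)² = 0.31685 kg m².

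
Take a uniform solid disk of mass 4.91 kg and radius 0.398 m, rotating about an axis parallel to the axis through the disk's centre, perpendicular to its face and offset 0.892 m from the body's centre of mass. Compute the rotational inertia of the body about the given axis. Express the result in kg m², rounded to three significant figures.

I_cm = (1/2)MR² = (1/2)(4.91)(0.398)² = 0.38888 kg m²; centre at d = 0.892 m, so I = I_cm + Md² gives I = 0.38888 + (4.91)(0.892)² = 4.2956 kg m².

4.30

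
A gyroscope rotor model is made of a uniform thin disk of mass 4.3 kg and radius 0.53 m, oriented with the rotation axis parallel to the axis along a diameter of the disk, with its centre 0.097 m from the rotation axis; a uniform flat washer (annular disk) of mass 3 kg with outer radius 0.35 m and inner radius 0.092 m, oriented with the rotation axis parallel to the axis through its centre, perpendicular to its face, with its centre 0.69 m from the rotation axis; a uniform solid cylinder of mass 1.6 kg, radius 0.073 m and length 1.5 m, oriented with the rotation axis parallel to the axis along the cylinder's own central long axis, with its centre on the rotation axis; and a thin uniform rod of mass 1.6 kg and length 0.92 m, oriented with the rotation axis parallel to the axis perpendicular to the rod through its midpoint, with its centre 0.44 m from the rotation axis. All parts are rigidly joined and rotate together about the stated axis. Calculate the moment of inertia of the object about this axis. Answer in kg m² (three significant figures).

2.39

Thin disk: I_cm = (1/4)MR² = (1/4)(4.3)(0.53)² = 0.30197 kg m²; centre at d = 0.097 m, so the parallel axis theorem gives I = 0.30197 + (4.3)(0.097)² = 0.34243 kg m².
Annular disk: I_cm = (1/2)M(R²+r²) = (1/2)(3)[(0.35)² + (0.092)²] = 0.19645 kg m²; centre at d = 0.69 m, so the parallel axis theorem gives I = 0.19645 + (3)(0.69)² = 1.6247 kg m².
Solid cylinder: I_cm = (1/2)MR² = (1/2)(1.6)(0.073)² = 0.0042632 kg m²; axis through the centre, so I = 0.0042632 kg m².
Thin rod: I_cm = (1/12)ML² = (1/12)(1.6)(0.92)² = 0.11285 kg m²; centre at d = 0.44 m, so the parallel axis theorem gives I = 0.11285 + (1.6)(0.44)² = 0.42261 kg m².
Total I = 0.34243 + 1.6247 + 0.0042632 + 0.42261 = 2.394 kg m².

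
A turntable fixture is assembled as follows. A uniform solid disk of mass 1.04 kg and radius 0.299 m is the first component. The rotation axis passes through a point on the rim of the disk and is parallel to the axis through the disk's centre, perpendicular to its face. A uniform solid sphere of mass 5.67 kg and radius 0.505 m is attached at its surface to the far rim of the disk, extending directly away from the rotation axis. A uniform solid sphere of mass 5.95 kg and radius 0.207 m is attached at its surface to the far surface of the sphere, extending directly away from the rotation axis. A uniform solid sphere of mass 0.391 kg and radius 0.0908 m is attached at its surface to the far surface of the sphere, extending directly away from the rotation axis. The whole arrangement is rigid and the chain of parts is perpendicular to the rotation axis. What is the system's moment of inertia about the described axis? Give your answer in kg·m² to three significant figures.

Solid disk: I_cm = (1/2)MR² = (1/2)(1.04)(0.299)² = 0.046489 kg·m²; centre at d = 0.299 m, so I = I_cm + Md² gives I = 0.046489 + (1.04)(0.299)² = 0.13947 kg·m².
Solid sphere: I_cm = (2/5)MR² = (2/5)(5.67)(0.505)² = 0.5784 kg·m²; centre at d = 0.299 + 0.299 + 0.505 = 1.103 m, so I = I_cm + Md² gives I = 0.5784 + (5.67)(1.103)² = 7.4766 kg·m².
Solid sphere: I_cm = (2/5)MR² = (2/5)(5.95)(0.207)² = 0.10198 kg·m²; centre at d = 0.299 + 0.299 + 0.505 + 0.505 + 0.207 = 1.815 m, so I = I_cm + Md² gives I = 0.10198 + (5.95)(1.815)² = 19.703 kg·m².
Solid sphere: I_cm = (2/5)MR² = (2/5)(0.391)(0.0908)² = 0.0012895 kg·m²; centre at d = 0.299 + 0.299 + 0.505 + 0.505 + 0.207 + 0.207 + 0.0908 = 2.1128 m, so I = I_cm + Md² gives I = 0.0012895 + (0.391)(2.1128)² = 1.7467 kg·m².
Total I = 0.13947 + 7.4766 + 19.703 + 1.7467 = 29.065 kg·m².

29.1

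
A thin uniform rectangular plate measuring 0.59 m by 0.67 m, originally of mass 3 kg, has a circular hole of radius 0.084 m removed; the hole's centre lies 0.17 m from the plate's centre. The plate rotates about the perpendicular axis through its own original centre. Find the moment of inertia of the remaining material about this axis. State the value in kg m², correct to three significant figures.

0.194

Unpierced body about its centre: I₀ = (1/12)M(a²+b²) = (1/12)(3)[(0.59)² + (0.67)²] = 0.19925 kg m².
The removed disk has mass m = M·πr²/(ab) = (3)·π(0.084)²/(0.59·0.67) = 0.16823 kg (same uniform areal density).
Its moment of inertia about the rotation axis (parallel-axis theorem): I_hole = (1/2)mr² + md² = (1/2)(0.16823)(0.084)² + (0.16823)(0.17)² = 0.0054554 kg m².
Treating the hole as negative mass, I = I₀ − I_hole = 0.19925 − 0.0054554 = 0.19379 kg m².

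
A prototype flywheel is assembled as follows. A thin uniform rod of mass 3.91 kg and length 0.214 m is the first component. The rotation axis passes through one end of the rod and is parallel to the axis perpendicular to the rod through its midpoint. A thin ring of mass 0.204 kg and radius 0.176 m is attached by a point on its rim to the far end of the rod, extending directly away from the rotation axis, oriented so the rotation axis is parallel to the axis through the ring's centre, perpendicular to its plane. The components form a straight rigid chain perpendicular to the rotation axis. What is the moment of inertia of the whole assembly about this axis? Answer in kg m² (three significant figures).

0.0970

Thin rod: I_cm = (1/12)ML² = (1/12)(3.91)(0.214)² = 0.014922 kg m²; centre at d = 0.107 m, so the parallel axis theorem gives I = 0.014922 + (3.91)(0.107)² = 0.059687 kg m².
Thin ring: I_cm = MR² = (0.204)(0.176)² = 0.0063191 kg m²; centre at d = 0.107 + 0.107 + 0.176 = 0.39 m, so the parallel axis theorem gives I = 0.0063191 + (0.204)(0.39)² = 0.037348 kg m².
Total I = 0.059687 + 0.037348 = 0.097035 kg m².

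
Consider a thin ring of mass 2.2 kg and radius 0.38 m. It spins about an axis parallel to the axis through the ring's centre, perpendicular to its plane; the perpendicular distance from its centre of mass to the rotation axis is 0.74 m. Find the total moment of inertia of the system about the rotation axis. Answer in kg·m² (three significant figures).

1.52

I_cm = MR² = (2.2)(0.38)² = 0.31768 kg·m²; centre at d = 0.74 m, so the parallel axis theorem gives I = 0.31768 + (2.2)(0.74)² = 1.5224 kg·m².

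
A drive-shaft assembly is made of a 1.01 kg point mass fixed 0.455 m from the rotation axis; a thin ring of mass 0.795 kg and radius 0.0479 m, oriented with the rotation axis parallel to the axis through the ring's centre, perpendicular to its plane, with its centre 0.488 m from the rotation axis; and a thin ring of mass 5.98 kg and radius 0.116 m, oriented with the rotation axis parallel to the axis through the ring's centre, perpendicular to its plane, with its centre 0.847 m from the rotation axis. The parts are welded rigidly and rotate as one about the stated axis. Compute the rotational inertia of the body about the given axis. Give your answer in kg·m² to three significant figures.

Point mass: I_cm = 0; centre at d = 0.455 m, so I = I_cm + Md² gives I = 0 + (1.01)(0.455)² = 0.2091 kg·m².
Thin ring: I_cm = MR² = (0.795)(0.0479)² = 0.0018241 kg·m²; centre at d = 0.488 m, so I = I_cm + Md² gives I = 0.0018241 + (0.795)(0.488)² = 0.19115 kg·m².
Thin ring: I_cm = MR² = (5.98)(0.116)² = 0.080467 kg·m²; centre at d = 0.847 m, so I = I_cm + Md² gives I = 0.080467 + (5.98)(0.847)² = 4.3706 kg·m².
Total I = 0.2091 + 0.19115 + 4.3706 = 4.7708 kg·m².

4.77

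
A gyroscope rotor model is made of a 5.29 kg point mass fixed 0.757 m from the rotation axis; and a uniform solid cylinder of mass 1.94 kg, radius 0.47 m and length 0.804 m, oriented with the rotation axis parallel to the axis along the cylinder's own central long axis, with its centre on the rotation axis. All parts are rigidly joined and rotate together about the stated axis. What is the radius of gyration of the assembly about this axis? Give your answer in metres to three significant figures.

Point mass: I_cm = 0; centre at d = 0.757 m, so the parallel axis theorem gives I = 0 + (5.29)(0.757)² = 3.0314 kg·m².
Solid cylinder: I_cm = (1/2)MR² = (1/2)(1.94)(0.47)² = 0.21427 kg·m²; axis through the centre, so I = 0.21427 kg·m².
Total I = 3.2457 kg·m²; total mass M = 7.23 kg.
k = √(I/M) = √(3.2457/7.23) = 0.67002 m.

0.670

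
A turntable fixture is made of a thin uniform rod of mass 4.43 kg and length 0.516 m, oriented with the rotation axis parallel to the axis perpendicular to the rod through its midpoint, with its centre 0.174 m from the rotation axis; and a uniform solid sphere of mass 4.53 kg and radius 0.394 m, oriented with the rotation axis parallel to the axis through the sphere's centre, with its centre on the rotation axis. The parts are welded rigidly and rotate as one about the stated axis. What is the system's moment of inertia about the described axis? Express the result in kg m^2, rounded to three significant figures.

Thin rod: I_cm = (1/12)ML² = (1/12)(4.43)(0.516)² = 0.098293 kg m^2; centre at d = 0.174 m, so the parallel axis theorem gives I = 0.098293 + (4.43)(0.174)² = 0.23242 kg m^2.
Solid sphere: I_cm = (2/5)MR² = (2/5)(4.53)(0.394)² = 0.28129 kg m^2; axis through the centre, so I = 0.28129 kg m^2.
Total I = 0.23242 + 0.28129 = 0.5137 kg m^2.

0.514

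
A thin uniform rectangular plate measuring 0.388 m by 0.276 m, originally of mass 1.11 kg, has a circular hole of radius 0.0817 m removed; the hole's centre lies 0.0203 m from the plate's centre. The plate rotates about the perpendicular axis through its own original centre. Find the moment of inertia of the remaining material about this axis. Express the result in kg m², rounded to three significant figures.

Unpierced body about its centre: I₀ = (1/12)M(a²+b²) = (1/12)(1.11)[(0.388)² + (0.276)²] = 0.020972 kg m².
The removed disk has mass m = M·πr²/(ab) = (1.11)·π(0.0817)²/(0.388·0.276) = 0.21736 kg (same uniform areal density).
Its moment of inertia about the rotation axis (parallel-axis theorem): I_hole = (1/2)mr² + md² = (1/2)(0.21736)(0.0817)² + (0.21736)(0.0203)² = 0.00081499 kg m².
Treating the hole as negative mass, I = I₀ − I_hole = 0.020972 − 0.00081499 = 0.020157 kg m².

0.0202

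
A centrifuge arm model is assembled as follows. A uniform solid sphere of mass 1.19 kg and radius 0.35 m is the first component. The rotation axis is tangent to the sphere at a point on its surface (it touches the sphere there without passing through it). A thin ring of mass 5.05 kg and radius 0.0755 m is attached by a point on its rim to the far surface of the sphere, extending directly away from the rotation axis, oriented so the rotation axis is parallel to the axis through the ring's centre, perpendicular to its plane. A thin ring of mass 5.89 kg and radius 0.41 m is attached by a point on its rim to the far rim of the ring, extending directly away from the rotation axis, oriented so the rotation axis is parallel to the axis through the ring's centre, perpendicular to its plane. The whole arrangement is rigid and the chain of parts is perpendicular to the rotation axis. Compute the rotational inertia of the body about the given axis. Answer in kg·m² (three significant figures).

Solid sphere: I_cm = (2/5)MR² = (2/5)(1.19)(0.35)² = 0.05831 kg·m²; centre at d = 0.35 m, so I = I_cm + Md² gives I = 0.05831 + (1.19)(0.35)² = 0.20408 kg·m².
Thin ring: I_cm = MR² = (5.05)(0.0755)² = 0.028786 kg·m²; centre at d = 0.35 + 0.35 + 0.0755 = 0.7755 m, so I = I_cm + Md² gives I = 0.028786 + (5.05)(0.7755)² = 3.0659 kg·m².
Thin ring: I_cm = MR² = (5.89)(0.41)² = 0.99011 kg·m²; centre at d = 0.35 + 0.35 + 0.0755 + 0.0755 + 0.41 = 1.261 m, so I = I_cm + Md² gives I = 0.99011 + (5.89)(1.261)² = 10.356 kg·m².
Total I = 0.20408 + 3.0659 + 10.356 = 13.626 kg·m².

13.6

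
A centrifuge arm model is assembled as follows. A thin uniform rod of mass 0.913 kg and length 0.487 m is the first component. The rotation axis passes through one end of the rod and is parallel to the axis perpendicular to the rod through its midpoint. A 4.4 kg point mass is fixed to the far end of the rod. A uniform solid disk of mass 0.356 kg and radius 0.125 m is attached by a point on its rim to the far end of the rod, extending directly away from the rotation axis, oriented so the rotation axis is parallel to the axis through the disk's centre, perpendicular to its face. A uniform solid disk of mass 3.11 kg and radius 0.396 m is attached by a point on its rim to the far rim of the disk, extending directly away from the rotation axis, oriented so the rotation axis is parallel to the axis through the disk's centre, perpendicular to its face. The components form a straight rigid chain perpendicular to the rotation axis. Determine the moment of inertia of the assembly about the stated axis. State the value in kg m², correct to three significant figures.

5.49

Thin rod: I_cm = (1/12)ML² = (1/12)(0.913)(0.487)² = 0.018045 kg m²; centre at d = 0.2435 m, so I = I_cm + Md² gives I = 0.018045 + (0.913)(0.2435)² = 0.072178 kg m².
Point mass: I_cm = 0; centre at d = 0.2435 + 0.2435 = 0.487 m, so I = I_cm + Md² gives I = 0 + (4.4)(0.487)² = 1.0435 kg m².
Solid disk: I_cm = (1/2)MR² = (1/2)(0.356)(0.125)² = 0.0027812 kg m²; centre at d = 0.2435 + 0.2435 + 0.125 = 0.612 m, so I = I_cm + Md² gives I = 0.0027812 + (0.356)(0.612)² = 0.13612 kg m².
Solid disk: I_cm = (1/2)MR² = (1/2)(3.11)(0.396)² = 0.24385 kg m²; centre at d = 0.2435 + 0.2435 + 0.125 + 0.125 + 0.396 = 1.133 m, so I = I_cm + Md² gives I = 0.24385 + (3.11)(1.133)² = 4.2361 kg m².
Total I = 0.072178 + 1.0435 + 0.13612 + 4.2361 = 5.488 kg m².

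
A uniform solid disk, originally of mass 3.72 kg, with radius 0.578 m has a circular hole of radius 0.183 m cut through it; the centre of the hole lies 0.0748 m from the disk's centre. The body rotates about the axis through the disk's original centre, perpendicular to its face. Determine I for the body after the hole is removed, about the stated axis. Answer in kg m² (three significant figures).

Unpierced body about its centre: I₀ = (1/2)MR² = (1/2)(3.72)(0.578)² = 0.6214 kg m².
The removed disk has mass m = M·(r/R)² = (3.72)(0.183/0.578)² = 0.3729 kg (same uniform areal density).
Its moment of inertia about the rotation axis (parallel-axis theorem): I_hole = (1/2)mr² + md² = (1/2)(0.3729)(0.183)² + (0.3729)(0.0748)² = 0.0083304 kg m².
Treating the hole as negative mass, I = I₀ − I_hole = 0.6214 − 0.0083304 = 0.61307 kg m².

0.613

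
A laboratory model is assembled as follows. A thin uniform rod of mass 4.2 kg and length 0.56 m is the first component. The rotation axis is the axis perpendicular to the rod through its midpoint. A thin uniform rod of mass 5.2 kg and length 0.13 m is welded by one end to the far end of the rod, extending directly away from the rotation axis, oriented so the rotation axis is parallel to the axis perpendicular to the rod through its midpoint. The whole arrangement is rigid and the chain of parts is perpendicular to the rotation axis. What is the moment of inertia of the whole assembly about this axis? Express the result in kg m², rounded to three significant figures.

0.736

Thin rod: I_cm = (1/12)ML² = (1/12)(4.2)(0.56)² = 0.10976 kg m²; axis through the centre, so I = 0.10976 kg m².
Thin rod: I_cm = (1/12)ML² = (1/12)(5.2)(0.13)² = 0.0073233 kg m²; centre at d = 0.28 + 0.065 = 0.345 m, so I = I_cm + Md² gives I = 0.0073233 + (5.2)(0.345)² = 0.62625 kg m².
Total I = 0.10976 + 0.62625 = 0.73601 kg m².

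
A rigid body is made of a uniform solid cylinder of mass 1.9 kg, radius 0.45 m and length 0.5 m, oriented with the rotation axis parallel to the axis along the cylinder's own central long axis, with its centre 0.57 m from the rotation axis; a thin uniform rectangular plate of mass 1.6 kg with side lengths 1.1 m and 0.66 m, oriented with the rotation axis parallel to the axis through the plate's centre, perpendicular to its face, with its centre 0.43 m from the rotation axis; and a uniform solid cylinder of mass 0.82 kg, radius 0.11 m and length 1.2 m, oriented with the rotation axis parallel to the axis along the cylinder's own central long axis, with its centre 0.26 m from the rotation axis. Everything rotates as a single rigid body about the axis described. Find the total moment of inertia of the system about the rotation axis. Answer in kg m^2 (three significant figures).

Solid cylinder: I_cm = (1/2)MR² = (1/2)(1.9)(0.45)² = 0.19237 kg m^2; centre at d = 0.57 m, so the parallel axis theorem gives I = 0.19237 + (1.9)(0.57)² = 0.80968 kg m^2.
Rectangular plate: I_cm = (1/12)M(a²+b²) = (1/12)(1.6)[(1.1)² + (0.66)²] = 0.21941 kg m^2; centre at d = 0.43 m, so the parallel axis theorem gives I = 0.21941 + (1.6)(0.43)² = 0.51525 kg m^2.
Solid cylinder: I_cm = (1/2)MR² = (1/2)(0.82)(0.11)² = 0.004961 kg m^2; centre at d = 0.26 m, so the parallel axis theorem gives I = 0.004961 + (0.82)(0.26)² = 0.060393 kg m^2.
Total I = 0.80968 + 0.51525 + 0.060393 = 1.3853 kg m^2.

1.39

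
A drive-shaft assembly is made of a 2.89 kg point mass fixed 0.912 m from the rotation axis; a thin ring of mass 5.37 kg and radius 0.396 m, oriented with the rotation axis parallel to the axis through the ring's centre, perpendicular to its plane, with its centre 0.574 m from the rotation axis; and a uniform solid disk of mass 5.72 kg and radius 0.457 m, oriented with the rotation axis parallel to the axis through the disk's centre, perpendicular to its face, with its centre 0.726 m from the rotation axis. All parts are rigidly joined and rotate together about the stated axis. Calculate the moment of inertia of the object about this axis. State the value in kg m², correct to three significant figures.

Point mass: I_cm = 0; centre at d = 0.912 m, so the parallel axis theorem gives I = 0 + (2.89)(0.912)² = 2.4037 kg m².
Thin ring: I_cm = MR² = (5.37)(0.396)² = 0.8421 kg m²; centre at d = 0.574 m, so the parallel axis theorem gives I = 0.8421 + (5.37)(0.574)² = 2.6114 kg m².
Solid disk: I_cm = (1/2)MR² = (1/2)(5.72)(0.457)² = 0.59731 kg m²; centre at d = 0.726 m, so the parallel axis theorem gives I = 0.59731 + (5.72)(0.726)² = 3.6122 kg m².
Total I = 2.4037 + 2.6114 + 3.6122 = 8.6273 kg m².

8.63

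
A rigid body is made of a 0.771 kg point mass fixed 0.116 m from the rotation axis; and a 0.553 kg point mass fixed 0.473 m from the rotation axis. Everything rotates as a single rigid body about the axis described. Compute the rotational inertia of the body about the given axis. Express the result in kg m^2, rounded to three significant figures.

0.134

Point mass: I_cm = 0; centre at d = 0.116 m, so I = I_cm + Md² gives I = 0 + (0.771)(0.116)² = 0.010375 kg m^2.
Point mass: I_cm = 0; centre at d = 0.473 m, so I = I_cm + Md² gives I = 0 + (0.553)(0.473)² = 0.12372 kg m^2.
Total I = 0.010375 + 0.12372 = 0.1341 kg m^2.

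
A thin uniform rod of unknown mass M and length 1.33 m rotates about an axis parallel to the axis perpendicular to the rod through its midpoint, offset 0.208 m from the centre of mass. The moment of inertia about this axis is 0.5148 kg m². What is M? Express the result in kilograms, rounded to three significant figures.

I = I_cm + Md² = (1/12)ML² + Md² = M·[0.0833333·(1.33)² + (0.208)²] = M·0.19067.
So M = 0.5148 / 0.19067 = 2.6999 kg.

2.70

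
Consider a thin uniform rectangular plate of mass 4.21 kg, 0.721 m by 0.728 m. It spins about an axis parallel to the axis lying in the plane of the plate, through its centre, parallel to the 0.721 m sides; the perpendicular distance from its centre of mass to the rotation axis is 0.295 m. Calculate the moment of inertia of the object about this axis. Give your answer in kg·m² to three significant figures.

0.552

I_cm = (1/12)Mb² = (1/12)(4.21)(0.728)² = 0.18594 kg·m²; centre at d = 0.295 m, so I = I_cm + Md² gives I = 0.18594 + (4.21)(0.295)² = 0.55231 kg·m².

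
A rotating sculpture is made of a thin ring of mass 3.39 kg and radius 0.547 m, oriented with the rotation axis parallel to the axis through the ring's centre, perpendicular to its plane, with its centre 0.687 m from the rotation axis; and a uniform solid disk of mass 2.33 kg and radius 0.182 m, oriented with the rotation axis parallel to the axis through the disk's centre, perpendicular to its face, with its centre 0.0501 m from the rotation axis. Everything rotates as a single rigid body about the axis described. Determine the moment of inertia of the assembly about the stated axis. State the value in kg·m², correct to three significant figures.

Thin ring: I_cm = MR² = (3.39)(0.547)² = 1.0143 kg·m²; centre at d = 0.687 m, so the parallel axis theorem gives I = 1.0143 + (3.39)(0.687)² = 2.6143 kg·m².
Solid disk: I_cm = (1/2)MR² = (1/2)(2.33)(0.182)² = 0.038589 kg·m²; centre at d = 0.0501 m, so the parallel axis theorem gives I = 0.038589 + (2.33)(0.0501)² = 0.044438 kg·m².
Total I = 2.6143 + 0.044438 = 2.6587 kg·m².

2.66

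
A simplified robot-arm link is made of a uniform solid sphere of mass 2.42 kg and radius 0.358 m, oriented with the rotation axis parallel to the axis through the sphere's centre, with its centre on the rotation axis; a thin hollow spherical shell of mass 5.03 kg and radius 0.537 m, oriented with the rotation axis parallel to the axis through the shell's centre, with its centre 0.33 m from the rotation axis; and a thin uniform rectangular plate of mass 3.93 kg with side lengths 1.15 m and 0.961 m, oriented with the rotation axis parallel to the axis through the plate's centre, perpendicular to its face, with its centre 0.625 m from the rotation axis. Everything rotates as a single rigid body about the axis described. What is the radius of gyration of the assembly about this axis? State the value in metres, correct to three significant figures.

Solid sphere: I_cm = (2/5)MR² = (2/5)(2.42)(0.358)² = 0.12406 kg·m²; axis through the centre, so I = 0.12406 kg·m².
Spherical shell: I_cm = (2/3)MR² = (2/3)(5.03)(0.537)² = 0.967 kg·m²; centre at d = 0.33 m, so I = I_cm + Md² gives I = 0.967 + (5.03)(0.33)² = 1.5148 kg·m².
Rectangular plate: I_cm = (1/12)M(a²+b²) = (1/12)(3.93)[(1.15)² + (0.961)²] = 0.73557 kg·m²; centre at d = 0.625 m, so I = I_cm + Md² gives I = 0.73557 + (3.93)(0.625)² = 2.2707 kg·m².
Total I = 3.9096 kg·m²; total mass M = 11.38 kg.
k = √(I/M) = √(3.9096/11.38) = 0.58613 m.

0.586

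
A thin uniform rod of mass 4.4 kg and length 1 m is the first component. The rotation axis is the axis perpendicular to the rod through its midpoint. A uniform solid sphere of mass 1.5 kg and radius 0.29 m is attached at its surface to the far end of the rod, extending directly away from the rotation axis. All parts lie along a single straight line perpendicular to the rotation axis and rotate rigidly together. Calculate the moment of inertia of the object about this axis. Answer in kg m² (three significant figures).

1.35

Thin rod: I_cm = (1/12)ML² = (1/12)(4.4)(1)² = 0.36667 kg m²; axis through the centre, so I = 0.36667 kg m².
Solid sphere: I_cm = (2/5)MR² = (2/5)(1.5)(0.29)² = 0.05046 kg m²; centre at d = 0.5 + 0.29 = 0.79 m, so the parallel axis theorem gives I = 0.05046 + (1.5)(0.79)² = 0.98661 kg m².
Total I = 0.36667 + 0.98661 = 1.3533 kg m².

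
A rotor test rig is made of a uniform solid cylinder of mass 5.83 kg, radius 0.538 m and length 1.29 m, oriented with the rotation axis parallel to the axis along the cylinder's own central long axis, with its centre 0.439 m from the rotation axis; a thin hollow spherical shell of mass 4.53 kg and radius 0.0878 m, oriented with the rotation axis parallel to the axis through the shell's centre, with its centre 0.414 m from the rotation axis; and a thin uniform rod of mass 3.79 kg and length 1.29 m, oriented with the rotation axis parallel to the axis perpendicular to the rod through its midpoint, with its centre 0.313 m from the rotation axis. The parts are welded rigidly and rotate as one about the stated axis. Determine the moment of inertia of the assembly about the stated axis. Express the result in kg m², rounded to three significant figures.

3.66

Solid cylinder: I_cm = (1/2)MR² = (1/2)(5.83)(0.538)² = 0.84373 kg m²; centre at d = 0.439 m, so I = I_cm + Md² gives I = 0.84373 + (5.83)(0.439)² = 1.9673 kg m².
Spherical shell: I_cm = (2/3)MR² = (2/3)(4.53)(0.0878)² = 0.023281 kg m²; centre at d = 0.414 m, so I = I_cm + Md² gives I = 0.023281 + (4.53)(0.414)² = 0.7997 kg m².
Thin rod: I_cm = (1/12)ML² = (1/12)(3.79)(1.29)² = 0.52558 kg m²; centre at d = 0.313 m, so I = I_cm + Md² gives I = 0.52558 + (3.79)(0.313)² = 0.89688 kg m².
Total I = 1.9673 + 0.7997 + 0.89688 = 3.6639 kg m².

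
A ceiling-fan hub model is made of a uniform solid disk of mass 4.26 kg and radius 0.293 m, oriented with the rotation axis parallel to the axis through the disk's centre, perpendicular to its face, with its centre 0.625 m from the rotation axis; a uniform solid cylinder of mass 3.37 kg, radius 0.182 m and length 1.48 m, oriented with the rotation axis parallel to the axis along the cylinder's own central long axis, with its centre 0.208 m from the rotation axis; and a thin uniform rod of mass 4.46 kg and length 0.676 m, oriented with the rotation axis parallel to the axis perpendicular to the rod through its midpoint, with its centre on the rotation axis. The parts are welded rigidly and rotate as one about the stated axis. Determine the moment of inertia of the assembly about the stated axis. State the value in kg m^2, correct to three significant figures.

Solid disk: I_cm = (1/2)MR² = (1/2)(4.26)(0.293)² = 0.18286 kg m^2; centre at d = 0.625 m, so I = I_cm + Md² gives I = 0.18286 + (4.26)(0.625)² = 1.8469 kg m^2.
Solid cylinder: I_cm = (1/2)MR² = (1/2)(3.37)(0.182)² = 0.055814 kg m^2; centre at d = 0.208 m, so I = I_cm + Md² gives I = 0.055814 + (3.37)(0.208)² = 0.20161 kg m^2.
Thin rod: I_cm = (1/12)ML² = (1/12)(4.46)(0.676)² = 0.16984 kg m^2; axis through the centre, so I = 0.16984 kg m^2.
Total I = 1.8469 + 0.20161 + 0.16984 = 2.2184 kg m^2.

2.22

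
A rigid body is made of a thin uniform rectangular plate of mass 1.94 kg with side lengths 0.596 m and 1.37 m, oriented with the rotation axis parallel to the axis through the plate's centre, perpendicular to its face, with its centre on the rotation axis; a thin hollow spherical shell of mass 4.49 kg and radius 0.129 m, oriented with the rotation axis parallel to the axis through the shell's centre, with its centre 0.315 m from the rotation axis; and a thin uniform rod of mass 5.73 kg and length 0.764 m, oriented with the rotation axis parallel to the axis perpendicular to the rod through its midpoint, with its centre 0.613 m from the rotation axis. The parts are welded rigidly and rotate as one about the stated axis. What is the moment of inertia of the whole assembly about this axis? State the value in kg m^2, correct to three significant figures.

Rectangular plate: I_cm = (1/12)M(a²+b²) = (1/12)(1.94)[(0.596)² + (1.37)²] = 0.36086 kg m^2; axis through the centre, so I = 0.36086 kg m^2.
Spherical shell: I_cm = (2/3)MR² = (2/3)(4.49)(0.129)² = 0.049812 kg m^2; centre at d = 0.315 m, so I = I_cm + Md² gives I = 0.049812 + (4.49)(0.315)² = 0.49533 kg m^2.
Thin rod: I_cm = (1/12)ML² = (1/12)(5.73)(0.764)² = 0.27871 kg m^2; centre at d = 0.613 m, so I = I_cm + Md² gives I = 0.27871 + (5.73)(0.613)² = 2.4319 kg m^2.
Total I = 0.36086 + 0.49533 + 2.4319 = 3.2881 kg m^2.

3.29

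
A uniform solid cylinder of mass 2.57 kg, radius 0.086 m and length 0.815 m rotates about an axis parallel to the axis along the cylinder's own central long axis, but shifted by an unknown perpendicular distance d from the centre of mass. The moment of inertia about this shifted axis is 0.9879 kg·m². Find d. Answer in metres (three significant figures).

0.617

About the centre-of-mass axis, I_cm = (1/2)MR² = (1/2)(2.57)(0.086)² = 0.0095039 kg·m².
Parallel axis theorem: I = I_cm + Md², so Md² = 0.9879 − 0.0095039 = 0.9784 kg·m².
d = √(0.9784 / 2.57) = 0.61701 m.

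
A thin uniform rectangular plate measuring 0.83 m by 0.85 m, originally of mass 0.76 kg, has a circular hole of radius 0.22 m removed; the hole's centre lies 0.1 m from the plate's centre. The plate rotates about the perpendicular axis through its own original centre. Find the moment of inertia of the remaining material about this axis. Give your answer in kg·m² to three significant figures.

Unpierced body about its centre: I₀ = (1/12)M(a²+b²) = (1/12)(0.76)[(0.83)² + (0.85)²] = 0.089389 kg·m².
The removed disk has mass m = M·πr²/(ab) = (0.76)·π(0.22)²/(0.83·0.85) = 0.1638 kg (same uniform areal density).
Its moment of inertia about the rotation axis (parallel-axis theorem): I_hole = (1/2)mr² + md² = (1/2)(0.1638)(0.22)² + (0.1638)(0.1)² = 0.0056019 kg·m².
Treating the hole as negative mass, I = I₀ − I_hole = 0.089389 − 0.0056019 = 0.083787 kg·m².

0.0838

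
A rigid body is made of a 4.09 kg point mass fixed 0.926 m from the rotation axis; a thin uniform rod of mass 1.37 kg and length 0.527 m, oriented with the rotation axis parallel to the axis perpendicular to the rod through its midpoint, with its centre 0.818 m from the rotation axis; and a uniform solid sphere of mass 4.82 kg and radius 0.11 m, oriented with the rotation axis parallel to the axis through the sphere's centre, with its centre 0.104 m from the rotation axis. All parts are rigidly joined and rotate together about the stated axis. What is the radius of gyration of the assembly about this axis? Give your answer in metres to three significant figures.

0.664

Point mass: I_cm = 0; centre at d = 0.926 m, so the parallel axis theorem gives I = 0 + (4.09)(0.926)² = 3.5071 kg m^2.
Thin rod: I_cm = (1/12)ML² = (1/12)(1.37)(0.527)² = 0.031707 kg m^2; centre at d = 0.818 m, so the parallel axis theorem gives I = 0.031707 + (1.37)(0.818)² = 0.94841 kg m^2.
Solid sphere: I_cm = (2/5)MR² = (2/5)(4.82)(0.11)² = 0.023329 kg m^2; centre at d = 0.104 m, so the parallel axis theorem gives I = 0.023329 + (4.82)(0.104)² = 0.075462 kg m^2.
Total I = 4.5309 kg m^2; total mass M = 10.28 kg.
k = √(I/M) = √(4.5309/10.28) = 0.66389 m.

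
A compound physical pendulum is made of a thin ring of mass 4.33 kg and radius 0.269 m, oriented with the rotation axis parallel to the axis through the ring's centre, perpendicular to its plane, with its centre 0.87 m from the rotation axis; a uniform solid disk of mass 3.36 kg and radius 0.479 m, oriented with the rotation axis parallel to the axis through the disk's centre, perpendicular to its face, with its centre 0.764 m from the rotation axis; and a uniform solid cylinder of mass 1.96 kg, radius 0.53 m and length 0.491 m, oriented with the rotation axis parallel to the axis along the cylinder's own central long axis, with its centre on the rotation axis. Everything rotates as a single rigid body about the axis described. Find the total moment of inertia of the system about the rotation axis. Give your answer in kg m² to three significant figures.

Thin ring: I_cm = MR² = (4.33)(0.269)² = 0.31332 kg m²; centre at d = 0.87 m, so I = I_cm + Md² gives I = 0.31332 + (4.33)(0.87)² = 3.5907 kg m².
Solid disk: I_cm = (1/2)MR² = (1/2)(3.36)(0.479)² = 0.38546 kg m²; centre at d = 0.764 m, so I = I_cm + Md² gives I = 0.38546 + (3.36)(0.764)² = 2.3467 kg m².
Solid cylinder: I_cm = (1/2)MR² = (1/2)(1.96)(0.53)² = 0.27528 kg m²; axis through the centre, so I = 0.27528 kg m².
Total I = 3.5907 + 2.3467 + 0.27528 = 6.2127 kg m².

6.21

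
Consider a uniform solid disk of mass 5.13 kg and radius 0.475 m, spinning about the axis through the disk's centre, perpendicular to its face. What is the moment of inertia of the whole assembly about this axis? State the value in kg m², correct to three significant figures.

I_cm = (1/2)MR² = (1/2)(5.13)(0.475)² = 0.57873 kg m²; axis through the centre, so I = 0.57873 kg m².

0.579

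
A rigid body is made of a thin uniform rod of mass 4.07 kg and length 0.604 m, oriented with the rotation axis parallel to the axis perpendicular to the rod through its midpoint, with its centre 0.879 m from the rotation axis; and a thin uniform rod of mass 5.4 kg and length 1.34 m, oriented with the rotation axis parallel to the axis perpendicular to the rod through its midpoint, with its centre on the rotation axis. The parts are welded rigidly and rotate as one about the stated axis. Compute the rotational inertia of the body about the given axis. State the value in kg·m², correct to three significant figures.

Thin rod: I_cm = (1/12)ML² = (1/12)(4.07)(0.604)² = 0.12373 kg·m²; centre at d = 0.879 m, so I = I_cm + Md² gives I = 0.12373 + (4.07)(0.879)² = 3.2684 kg·m².
Thin rod: I_cm = (1/12)ML² = (1/12)(5.4)(1.34)² = 0.80802 kg·m²; axis through the centre, so I = 0.80802 kg·m².
Total I = 3.2684 + 0.80802 = 4.0764 kg·m².

4.08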